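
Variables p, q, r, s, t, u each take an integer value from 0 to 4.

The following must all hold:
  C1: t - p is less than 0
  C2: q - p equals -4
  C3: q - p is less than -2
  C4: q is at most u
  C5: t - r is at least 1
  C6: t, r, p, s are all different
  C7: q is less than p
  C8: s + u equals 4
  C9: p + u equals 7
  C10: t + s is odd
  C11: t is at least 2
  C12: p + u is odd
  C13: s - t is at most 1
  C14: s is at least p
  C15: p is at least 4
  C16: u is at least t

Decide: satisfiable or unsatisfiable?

From constraints 14 and 15: s ≥ p ≥ 4. From constraints 11 and 16: u ≥ t ≥ 2. Hence s + u ≥ 6. But constraint 8 requires s + u = 4, and 4 < 6. Contradiction.

Unsatisfiable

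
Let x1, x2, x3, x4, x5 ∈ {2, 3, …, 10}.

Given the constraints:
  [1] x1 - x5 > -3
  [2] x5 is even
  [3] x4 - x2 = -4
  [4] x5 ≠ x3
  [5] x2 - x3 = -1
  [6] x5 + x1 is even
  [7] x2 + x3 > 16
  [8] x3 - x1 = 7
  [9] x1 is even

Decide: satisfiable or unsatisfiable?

Satisfiable

Setting (x1, x2, x3, x4, x5) = (2, 8, 9, 4, 4) satisfies everything: constraint 1: x1 - x5 = -2; constraint 3: x4 - x2 = -4; constraint 5: x2 - x3 = -1, and the others follow.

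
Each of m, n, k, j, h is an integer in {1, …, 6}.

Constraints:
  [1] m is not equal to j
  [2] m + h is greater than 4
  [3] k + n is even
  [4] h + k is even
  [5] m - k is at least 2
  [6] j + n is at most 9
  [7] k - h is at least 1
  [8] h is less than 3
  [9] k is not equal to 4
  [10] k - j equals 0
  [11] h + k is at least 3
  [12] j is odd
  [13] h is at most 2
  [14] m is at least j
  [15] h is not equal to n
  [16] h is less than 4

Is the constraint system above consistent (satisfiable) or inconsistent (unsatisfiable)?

Satisfiable

The assignment m = 5, n = 5, k = 3, j = 3, h = 1 works:
  constraint 2 holds since m + h = 6.
  constraint 5 holds since m - k = 2.
  constraint 6 holds since j + n = 8.
The rest check out directly.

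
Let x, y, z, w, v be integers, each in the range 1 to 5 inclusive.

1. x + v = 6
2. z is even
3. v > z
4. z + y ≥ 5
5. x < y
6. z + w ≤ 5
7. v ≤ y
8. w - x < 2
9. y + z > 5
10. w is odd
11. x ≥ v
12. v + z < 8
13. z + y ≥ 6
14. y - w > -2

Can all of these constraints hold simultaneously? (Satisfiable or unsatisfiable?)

Satisfiable

Take x = 3, y = 4, z = 2, w = 3, v = 3. Then constraint 1: x + v = 6; constraint 4: z + y = 6, and every other listed constraint is also met.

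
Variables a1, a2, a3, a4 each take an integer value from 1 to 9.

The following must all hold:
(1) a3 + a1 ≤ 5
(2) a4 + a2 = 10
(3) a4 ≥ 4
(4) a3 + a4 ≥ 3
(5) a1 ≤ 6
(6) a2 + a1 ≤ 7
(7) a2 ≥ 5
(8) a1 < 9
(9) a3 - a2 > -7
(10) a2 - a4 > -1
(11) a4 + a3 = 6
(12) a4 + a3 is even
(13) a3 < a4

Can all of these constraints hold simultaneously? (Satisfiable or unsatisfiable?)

Satisfiable

The assignment a1 = 2, a2 = 5, a3 = 1, a4 = 5 works:
  constraint 1 holds since a3 + a1 = 3.
  constraint 2 holds since a4 + a2 = 10.
The rest check out directly.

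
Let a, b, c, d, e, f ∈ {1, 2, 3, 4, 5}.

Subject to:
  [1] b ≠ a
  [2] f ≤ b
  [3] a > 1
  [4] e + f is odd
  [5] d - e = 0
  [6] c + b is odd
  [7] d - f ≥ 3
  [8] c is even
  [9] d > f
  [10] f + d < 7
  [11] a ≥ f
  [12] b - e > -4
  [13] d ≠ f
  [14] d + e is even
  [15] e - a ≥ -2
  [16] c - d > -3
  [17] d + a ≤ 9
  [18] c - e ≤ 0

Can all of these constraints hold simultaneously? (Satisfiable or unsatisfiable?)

Satisfiable

The assignment a = 5, b = 1, c = 4, d = 4, e = 4, f = 1 works:
  constraint 5 holds since d - e = 0.
  constraint 7 holds since d - f = 3.
  constraint 10 holds since f + d = 5.
The rest check out directly.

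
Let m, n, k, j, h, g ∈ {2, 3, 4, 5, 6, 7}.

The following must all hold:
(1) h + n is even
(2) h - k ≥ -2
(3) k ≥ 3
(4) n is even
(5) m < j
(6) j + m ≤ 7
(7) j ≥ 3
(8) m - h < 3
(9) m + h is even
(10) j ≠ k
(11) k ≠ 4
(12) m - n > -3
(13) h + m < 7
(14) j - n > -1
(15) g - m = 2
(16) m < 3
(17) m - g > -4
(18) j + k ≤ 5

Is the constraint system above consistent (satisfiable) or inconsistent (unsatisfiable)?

From constraint 7: j ≥ 3. From constraint 3: k ≥ 3. Hence j + k ≥ 6. But constraint 18 requires j + k ≤ 5, and 5 < 6. Contradiction.

Unsatisfiable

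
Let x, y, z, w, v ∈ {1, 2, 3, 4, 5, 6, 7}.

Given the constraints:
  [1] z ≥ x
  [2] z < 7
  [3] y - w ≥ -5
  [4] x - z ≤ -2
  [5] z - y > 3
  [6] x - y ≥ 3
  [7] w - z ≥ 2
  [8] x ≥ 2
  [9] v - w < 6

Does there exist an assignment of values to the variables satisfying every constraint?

Constraints 3, 4, 6, and 7 give z − x ≥ 2, x − y ≥ 3, y − w ≥ -5, w − z ≥ 2.
Adding all 4 inequalities: the left sides telescope to 0, and the right sides sum to 2 + 3 + (-5) + 2 = 2. So 0 ≥ 2, which is false.

Unsatisfiable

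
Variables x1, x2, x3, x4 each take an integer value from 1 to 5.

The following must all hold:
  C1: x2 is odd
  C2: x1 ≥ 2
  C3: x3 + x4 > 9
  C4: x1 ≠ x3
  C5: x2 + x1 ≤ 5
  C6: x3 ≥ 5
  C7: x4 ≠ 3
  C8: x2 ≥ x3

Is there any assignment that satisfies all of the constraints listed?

Unsatisfiable

From constraints 6 and 8: x2 ≥ x3 ≥ 5. From constraint 2: x1 ≥ 2. Hence x2 + x1 ≥ 7. But constraint 5 requires x2 + x1 ≤ 5, and 5 < 7. Contradiction.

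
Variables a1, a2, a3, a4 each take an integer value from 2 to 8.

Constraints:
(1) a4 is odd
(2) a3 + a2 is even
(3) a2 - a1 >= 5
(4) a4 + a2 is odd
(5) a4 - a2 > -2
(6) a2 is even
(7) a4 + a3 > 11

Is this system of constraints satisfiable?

Setting (a1, a2, a3, a4) = (3, 8, 6, 7) satisfies everything: constraint 3: a2 - a1 = 5; constraint 5: a4 - a2 = -1, and the others follow.

Satisfiable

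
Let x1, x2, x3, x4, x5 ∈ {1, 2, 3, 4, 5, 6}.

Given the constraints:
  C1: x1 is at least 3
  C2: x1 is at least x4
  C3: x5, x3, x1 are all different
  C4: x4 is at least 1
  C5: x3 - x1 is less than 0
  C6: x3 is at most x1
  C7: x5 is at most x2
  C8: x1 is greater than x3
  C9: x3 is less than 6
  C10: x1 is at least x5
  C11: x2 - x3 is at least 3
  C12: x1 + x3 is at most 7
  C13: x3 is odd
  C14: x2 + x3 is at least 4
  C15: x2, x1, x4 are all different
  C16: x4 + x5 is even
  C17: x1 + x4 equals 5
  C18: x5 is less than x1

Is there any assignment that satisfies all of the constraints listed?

Try x1 = 3, x2 = 6, x3 = 1, x4 = 2, x5 = 2.
Check constraint 5: x3 - x1 = -2; constraint 11: x2 - x3 = 5. The remaining constraints are straightforward to verify.

Satisfiable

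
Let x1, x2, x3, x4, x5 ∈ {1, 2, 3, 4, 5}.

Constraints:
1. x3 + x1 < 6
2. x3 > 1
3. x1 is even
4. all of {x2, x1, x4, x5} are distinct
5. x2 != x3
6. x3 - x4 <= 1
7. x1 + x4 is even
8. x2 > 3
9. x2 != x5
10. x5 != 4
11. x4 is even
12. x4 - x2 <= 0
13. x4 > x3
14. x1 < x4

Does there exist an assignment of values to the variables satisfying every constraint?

Take x1 = 2, x2 = 5, x3 = 3, x4 = 4, x5 = 1. Then constraint 1: x3 + x1 = 5; constraint 6: x3 - x4 = -1; constraint 12: x4 - x2 = -1, and every other listed constraint is also met.

Satisfiable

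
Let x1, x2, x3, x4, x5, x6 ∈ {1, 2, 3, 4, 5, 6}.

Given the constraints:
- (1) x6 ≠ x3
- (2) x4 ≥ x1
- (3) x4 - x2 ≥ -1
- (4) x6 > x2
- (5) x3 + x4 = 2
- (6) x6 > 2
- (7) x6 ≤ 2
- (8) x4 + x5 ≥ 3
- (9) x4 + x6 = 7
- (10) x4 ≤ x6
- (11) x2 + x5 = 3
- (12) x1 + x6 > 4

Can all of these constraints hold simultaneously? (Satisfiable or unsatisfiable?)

Unsatisfiable

From constraint 6: x6 ≥ 3. From constraint 7: x6 ≤ 2. But 2 < 3, so no value of x6 works.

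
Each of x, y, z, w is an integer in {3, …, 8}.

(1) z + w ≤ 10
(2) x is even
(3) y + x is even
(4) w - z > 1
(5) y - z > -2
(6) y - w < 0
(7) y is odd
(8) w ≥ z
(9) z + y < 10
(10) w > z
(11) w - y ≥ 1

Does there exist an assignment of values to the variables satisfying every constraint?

Unsatisfiable

Constraint 7 makes y odd and constraint 2 makes x even, so y + x must be odd. Constraint 3 says y + x is even — contradiction.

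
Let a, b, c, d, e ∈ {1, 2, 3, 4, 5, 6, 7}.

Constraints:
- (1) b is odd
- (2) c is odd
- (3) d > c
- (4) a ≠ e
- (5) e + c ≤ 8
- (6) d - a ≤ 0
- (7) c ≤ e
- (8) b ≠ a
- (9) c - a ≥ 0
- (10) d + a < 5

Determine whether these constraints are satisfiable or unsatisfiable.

Constraints 3, 6, and 9 give d ≤ a, a ≤ c, c < d. Chaining: d ≤ a ≤ c < d, which forces d < d — impossible.

Unsatisfiable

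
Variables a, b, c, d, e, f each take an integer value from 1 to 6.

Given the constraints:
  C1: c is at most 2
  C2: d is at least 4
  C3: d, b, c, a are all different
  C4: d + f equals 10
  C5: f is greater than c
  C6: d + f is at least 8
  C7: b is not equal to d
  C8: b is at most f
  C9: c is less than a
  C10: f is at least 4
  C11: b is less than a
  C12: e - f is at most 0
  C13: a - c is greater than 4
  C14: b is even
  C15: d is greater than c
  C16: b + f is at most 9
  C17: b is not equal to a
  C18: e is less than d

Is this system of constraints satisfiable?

Satisfiable

Try a = 6, b = 2, c = 1, d = 5, e = 3, f = 5.
Check constraint 4: d + f = 10; constraint 6: d + f = 10; constraint 12: e - f = -2. The remaining constraints are straightforward to verify.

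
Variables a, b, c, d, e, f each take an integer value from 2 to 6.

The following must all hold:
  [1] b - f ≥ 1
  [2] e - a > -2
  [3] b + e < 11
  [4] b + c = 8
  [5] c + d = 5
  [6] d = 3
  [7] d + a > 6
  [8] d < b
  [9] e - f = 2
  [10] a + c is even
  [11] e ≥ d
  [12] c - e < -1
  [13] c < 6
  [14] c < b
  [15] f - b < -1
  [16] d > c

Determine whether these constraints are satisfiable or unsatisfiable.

Satisfiable

The assignment a = 4, b = 6, c = 2, d = 3, e = 4, f = 2 works:
  constraint 1 holds since b - f = 4.
  constraint 2 holds since e - a = 0.
  constraint 3 holds since b + e = 10.
The rest check out directly.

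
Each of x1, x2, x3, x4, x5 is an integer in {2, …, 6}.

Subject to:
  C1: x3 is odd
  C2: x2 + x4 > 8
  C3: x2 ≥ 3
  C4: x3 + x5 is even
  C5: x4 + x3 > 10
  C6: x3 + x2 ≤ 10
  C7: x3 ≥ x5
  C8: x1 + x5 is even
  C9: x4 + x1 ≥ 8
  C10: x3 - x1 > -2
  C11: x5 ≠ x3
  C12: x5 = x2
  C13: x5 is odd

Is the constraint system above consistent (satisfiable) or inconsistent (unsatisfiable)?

One satisfying assignment is x1 = 5, x2 = 3, x3 = 5, x4 = 6, x5 = 3.
For the less obvious constraints — constraint 2: x2 + x4 = 9; constraint 5: x4 + x3 = 11 — and the others hold by inspection.

Satisfiable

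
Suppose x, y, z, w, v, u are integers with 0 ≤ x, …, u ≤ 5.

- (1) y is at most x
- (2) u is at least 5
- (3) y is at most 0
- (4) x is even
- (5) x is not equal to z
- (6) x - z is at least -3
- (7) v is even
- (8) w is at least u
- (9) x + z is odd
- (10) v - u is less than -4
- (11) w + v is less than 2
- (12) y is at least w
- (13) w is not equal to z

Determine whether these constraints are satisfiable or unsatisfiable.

From constraints 2 and 8: w ≥ u and u ≥ 5, so w ≥ 5. From constraints 3 and 12: w ≤ y and y ≤ 0, so w ≤ 0. But 0 < 5, so no value of w works.

Unsatisfiable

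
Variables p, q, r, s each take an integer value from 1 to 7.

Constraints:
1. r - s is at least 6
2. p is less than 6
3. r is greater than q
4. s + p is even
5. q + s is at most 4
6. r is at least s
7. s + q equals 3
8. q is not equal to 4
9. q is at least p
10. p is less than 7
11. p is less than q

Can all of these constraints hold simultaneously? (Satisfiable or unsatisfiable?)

Try p = 1, q = 2, r = 7, s = 1.
Check constraint 1: r - s = 6; constraint 5: q + s = 3; constraint 7: s + q = 3. The remaining constraints are straightforward to verify.

Satisfiable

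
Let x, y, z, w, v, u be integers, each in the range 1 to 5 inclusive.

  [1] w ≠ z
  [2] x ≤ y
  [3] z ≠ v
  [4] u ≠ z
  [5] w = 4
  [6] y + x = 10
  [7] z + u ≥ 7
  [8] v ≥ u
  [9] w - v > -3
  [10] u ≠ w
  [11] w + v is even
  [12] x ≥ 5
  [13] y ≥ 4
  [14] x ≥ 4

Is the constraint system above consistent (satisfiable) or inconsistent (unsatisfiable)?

Try x = 5, y = 5, z = 5, w = 4, v = 4, u = 2.
Check constraint 6: y + x = 10; constraint 7: z + u = 7. The remaining constraints are straightforward to verify.

Satisfiable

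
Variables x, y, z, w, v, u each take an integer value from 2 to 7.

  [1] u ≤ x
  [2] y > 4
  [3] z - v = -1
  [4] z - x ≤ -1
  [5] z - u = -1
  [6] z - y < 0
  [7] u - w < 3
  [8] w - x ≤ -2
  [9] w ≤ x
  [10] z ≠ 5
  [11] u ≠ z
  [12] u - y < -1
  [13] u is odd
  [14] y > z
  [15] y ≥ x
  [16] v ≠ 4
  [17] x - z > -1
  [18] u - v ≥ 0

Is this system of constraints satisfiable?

Satisfiable

The assignment x = 5, y = 7, z = 4, w = 3, v = 5, u = 5 works:
  constraint 3 holds since z - v = -1.
  constraint 4 holds since z - x = -1.
The rest check out directly.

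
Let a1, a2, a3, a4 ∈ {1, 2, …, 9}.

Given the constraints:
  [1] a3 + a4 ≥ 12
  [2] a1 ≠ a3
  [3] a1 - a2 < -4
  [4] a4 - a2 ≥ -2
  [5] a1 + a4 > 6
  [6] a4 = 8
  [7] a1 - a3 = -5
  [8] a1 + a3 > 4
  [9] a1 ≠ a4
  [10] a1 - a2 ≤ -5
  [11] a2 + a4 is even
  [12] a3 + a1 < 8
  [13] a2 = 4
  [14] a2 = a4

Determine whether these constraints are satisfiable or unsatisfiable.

Unsatisfiable

Constraint 13 fixes a2 = 4 and constraint 6 fixes a4 = 8, but constraint 14 requires a2 = a4. Since 4 ≠ 8, contradiction.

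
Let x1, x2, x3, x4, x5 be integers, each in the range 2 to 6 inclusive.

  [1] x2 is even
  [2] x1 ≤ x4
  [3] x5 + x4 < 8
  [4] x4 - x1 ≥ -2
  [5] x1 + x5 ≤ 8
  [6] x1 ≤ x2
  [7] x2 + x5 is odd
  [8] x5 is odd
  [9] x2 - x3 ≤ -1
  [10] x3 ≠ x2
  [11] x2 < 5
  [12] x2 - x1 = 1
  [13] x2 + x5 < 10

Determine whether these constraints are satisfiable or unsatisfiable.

Satisfiable

Try x1 = 3, x2 = 4, x3 = 5, x4 = 3, x5 = 3.
Check constraint 3: x5 + x4 = 6; constraint 4: x4 - x1 = 0; constraint 5: x1 + x5 = 6. The remaining constraints are straightforward to verify.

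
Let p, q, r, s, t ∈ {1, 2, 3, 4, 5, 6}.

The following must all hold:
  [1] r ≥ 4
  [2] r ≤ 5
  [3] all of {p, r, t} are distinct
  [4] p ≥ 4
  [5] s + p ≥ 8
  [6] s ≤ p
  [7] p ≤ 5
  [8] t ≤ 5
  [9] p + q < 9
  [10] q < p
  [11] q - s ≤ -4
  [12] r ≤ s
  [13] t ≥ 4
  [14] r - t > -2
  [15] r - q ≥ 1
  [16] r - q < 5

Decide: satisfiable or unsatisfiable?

Constraints 1, 2, 4, 7, 8, and 13 confine each of p, r, t to the 2 values {4, 5}.
Constraint 3 requires all 3 of them to be distinct, but only 2 values are available — impossible by the pigeonhole principle.

Unsatisfiable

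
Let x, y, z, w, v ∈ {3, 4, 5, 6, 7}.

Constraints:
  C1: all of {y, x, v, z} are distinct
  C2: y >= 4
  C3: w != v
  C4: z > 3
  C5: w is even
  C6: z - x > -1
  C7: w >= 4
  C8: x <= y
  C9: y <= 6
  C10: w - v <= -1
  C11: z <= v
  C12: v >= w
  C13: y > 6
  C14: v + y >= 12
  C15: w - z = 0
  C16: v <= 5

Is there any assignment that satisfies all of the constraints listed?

Unsatisfiable

From constraint 16: v ≤ 5. From constraint 9: y ≤ 6. Hence v + y ≤ 11. But constraint 14 requires v + y ≥ 12, and 12 > 11. Contradiction.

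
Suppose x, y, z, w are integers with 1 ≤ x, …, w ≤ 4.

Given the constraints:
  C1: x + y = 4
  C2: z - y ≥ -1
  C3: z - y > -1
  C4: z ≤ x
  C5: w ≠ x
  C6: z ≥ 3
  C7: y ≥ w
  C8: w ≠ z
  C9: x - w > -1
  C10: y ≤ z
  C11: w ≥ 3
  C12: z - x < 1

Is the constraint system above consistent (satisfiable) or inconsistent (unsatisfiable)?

Unsatisfiable

From constraints 4 and 6: x ≥ z ≥ 3. From constraints 7 and 11: y ≥ w ≥ 3. Hence x + y ≥ 6. But constraint 1 requires x + y = 4, and 4 < 6. Contradiction.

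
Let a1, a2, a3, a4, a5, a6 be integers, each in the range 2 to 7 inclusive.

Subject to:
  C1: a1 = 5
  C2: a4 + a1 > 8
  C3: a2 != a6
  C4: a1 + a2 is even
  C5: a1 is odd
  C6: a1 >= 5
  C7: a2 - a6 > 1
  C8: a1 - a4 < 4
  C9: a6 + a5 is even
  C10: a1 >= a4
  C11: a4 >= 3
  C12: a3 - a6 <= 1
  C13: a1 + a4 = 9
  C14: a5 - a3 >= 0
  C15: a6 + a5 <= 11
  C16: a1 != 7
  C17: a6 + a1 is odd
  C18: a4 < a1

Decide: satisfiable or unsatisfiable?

Satisfiable

Setting (a1, a2, a3, a4, a5, a6) = (5, 7, 2, 4, 4, 4) satisfies everything: constraint 2: a4 + a1 = 9; constraint 7: a2 - a6 = 3, and the others follow.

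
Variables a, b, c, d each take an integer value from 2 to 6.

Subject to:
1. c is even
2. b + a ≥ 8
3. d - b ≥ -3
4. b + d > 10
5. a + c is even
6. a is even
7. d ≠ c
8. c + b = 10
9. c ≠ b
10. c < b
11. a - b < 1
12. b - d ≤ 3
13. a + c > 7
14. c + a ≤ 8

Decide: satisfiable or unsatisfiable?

Satisfiable

Try a = 4, b = 6, c = 4, d = 6.
Check constraint 2: b + a = 10; constraint 3: d - b = 0; constraint 4: b + d = 12. The remaining constraints are straightforward to verify.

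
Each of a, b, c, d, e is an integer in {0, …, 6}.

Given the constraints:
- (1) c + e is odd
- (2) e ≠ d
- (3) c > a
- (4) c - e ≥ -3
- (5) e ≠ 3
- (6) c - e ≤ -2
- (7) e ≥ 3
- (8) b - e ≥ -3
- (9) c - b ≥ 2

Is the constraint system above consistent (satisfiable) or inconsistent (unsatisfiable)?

Constraints 6, 8, and 9 give b − e ≥ -3, e − c ≥ 2, c − b ≥ 2.
Adding all 3 inequalities: the left sides telescope to 0, and the right sides sum to (-3) + 2 + 2 = 1. So 0 ≥ 1, which is false.

Unsatisfiable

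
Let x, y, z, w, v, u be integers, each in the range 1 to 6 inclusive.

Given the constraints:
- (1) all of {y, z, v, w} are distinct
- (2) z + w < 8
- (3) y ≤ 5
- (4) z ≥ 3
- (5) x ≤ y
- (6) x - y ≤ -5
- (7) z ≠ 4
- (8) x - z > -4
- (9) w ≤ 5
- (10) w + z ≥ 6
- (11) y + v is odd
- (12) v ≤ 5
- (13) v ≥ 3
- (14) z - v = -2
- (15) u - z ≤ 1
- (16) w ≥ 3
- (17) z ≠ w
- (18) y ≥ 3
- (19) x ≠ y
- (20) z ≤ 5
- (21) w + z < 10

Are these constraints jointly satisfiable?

Constraints 3, 4, 9, 12, 13, 16, 18, and 20 confine each of y, z, v, w to the 3 values {3, …, 5}.
Constraint 1 requires all 4 of them to be distinct, but only 3 values are available — impossible by the pigeonhole principle.

Unsatisfiable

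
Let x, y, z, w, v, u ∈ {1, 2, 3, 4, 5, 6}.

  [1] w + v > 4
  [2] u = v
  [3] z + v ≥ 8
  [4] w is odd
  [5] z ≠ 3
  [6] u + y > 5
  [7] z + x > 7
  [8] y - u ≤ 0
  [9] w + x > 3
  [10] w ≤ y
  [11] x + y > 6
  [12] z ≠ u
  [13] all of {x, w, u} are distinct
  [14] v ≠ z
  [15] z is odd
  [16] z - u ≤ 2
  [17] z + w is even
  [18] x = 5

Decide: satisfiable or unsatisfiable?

Satisfiable

Take x = 5, y = 4, z = 5, w = 1, v = 4, u = 4. Then constraint 1: w + v = 5; constraint 3: z + v = 9, and every other listed constraint is also met.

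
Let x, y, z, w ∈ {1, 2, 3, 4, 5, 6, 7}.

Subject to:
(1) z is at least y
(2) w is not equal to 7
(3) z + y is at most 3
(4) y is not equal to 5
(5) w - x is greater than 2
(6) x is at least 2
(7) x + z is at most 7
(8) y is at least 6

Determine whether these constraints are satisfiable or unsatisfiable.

From constraint 6: x ≥ 2. From constraints 1 and 8: z ≥ y ≥ 6. Hence x + z ≥ 8. But constraint 7 requires x + z ≤ 7, and 7 < 8. Contradiction.

Unsatisfiable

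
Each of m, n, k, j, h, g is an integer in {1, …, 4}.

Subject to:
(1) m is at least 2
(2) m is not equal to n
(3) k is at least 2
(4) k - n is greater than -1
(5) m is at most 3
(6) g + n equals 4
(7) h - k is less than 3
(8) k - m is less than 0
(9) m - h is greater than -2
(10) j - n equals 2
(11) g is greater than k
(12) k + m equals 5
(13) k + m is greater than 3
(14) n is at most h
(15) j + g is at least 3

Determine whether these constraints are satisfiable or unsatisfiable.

Satisfiable

Setting (m, n, k, j, h, g) = (3, 1, 2, 3, 2, 3) satisfies everything: constraint 4: k - n = 1; constraint 6: g + n = 4, and the others follow.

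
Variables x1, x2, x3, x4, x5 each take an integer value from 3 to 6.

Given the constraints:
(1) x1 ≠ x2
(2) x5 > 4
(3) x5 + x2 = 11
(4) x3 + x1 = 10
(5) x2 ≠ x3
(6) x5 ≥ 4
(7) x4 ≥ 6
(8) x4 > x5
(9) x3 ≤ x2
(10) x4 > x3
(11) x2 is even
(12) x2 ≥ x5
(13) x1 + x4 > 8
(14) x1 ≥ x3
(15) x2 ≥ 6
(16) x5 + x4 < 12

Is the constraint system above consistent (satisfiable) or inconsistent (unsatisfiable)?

Satisfiable

Setting (x1, x2, x3, x4, x5) = (5, 6, 5, 6, 5) satisfies everything: constraint 3: x5 + x2 = 11; constraint 4: x3 + x1 = 10, and the others follow.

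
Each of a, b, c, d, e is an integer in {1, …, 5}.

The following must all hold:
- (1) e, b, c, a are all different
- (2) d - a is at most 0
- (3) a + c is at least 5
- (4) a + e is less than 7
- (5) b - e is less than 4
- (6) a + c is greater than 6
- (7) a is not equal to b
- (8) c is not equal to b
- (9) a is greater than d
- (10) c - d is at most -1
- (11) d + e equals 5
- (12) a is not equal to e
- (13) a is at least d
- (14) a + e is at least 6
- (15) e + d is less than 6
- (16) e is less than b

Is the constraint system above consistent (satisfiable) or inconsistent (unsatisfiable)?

Satisfiable

Take a = 5, b = 4, c = 2, d = 4, e = 1. Then constraint 2: d - a = -1; constraint 3: a + c = 7; constraint 4: a + e = 6, and every other listed constraint is also met.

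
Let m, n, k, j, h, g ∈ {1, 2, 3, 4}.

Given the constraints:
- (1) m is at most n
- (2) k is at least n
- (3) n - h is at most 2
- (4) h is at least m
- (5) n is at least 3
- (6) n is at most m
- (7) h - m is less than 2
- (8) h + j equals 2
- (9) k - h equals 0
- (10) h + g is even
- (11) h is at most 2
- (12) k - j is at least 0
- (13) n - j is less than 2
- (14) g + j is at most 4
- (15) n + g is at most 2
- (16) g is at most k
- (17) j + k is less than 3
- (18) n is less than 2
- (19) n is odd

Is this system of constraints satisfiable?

From constraints 5 and 6: m ≥ n and n ≥ 3, so m ≥ 3. From constraints 4 and 11: m ≤ h and h ≤ 2, so m ≤ 2. But 2 < 3, so no value of m works.

Unsatisfiable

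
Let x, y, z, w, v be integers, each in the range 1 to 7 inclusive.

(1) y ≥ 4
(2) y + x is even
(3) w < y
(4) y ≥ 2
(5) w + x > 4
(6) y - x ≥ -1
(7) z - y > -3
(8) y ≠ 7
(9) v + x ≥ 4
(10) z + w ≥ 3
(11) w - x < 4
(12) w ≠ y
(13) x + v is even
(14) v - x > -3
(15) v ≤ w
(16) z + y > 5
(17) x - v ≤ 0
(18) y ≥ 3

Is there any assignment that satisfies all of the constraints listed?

Try x = 2, y = 4, z = 3, w = 3, v = 2.
Check constraint 5: w + x = 5; constraint 6: y - x = 2; constraint 7: z - y = -1. The remaining constraints are straightforward to verify.

Satisfiable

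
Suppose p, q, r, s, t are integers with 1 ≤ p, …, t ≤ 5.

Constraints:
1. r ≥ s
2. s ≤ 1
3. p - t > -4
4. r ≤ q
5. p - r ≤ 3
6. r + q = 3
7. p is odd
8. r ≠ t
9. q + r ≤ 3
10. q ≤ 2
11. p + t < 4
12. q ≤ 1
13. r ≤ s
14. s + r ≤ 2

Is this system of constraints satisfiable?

From constraints 2 and 13: r ≤ s ≤ 1. From constraint 12: q ≤ 1. Hence r + q ≤ 2. But constraint 6 requires r + q = 3, and 3 > 2. Contradiction.

Unsatisfiable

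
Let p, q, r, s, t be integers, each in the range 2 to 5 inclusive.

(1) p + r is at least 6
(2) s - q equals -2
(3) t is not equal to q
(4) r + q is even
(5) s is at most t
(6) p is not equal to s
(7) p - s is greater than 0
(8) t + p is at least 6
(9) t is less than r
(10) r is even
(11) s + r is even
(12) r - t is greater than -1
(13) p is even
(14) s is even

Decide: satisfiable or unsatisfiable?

Try p = 4, q = 4, r = 4, s = 2, t = 2.
Check constraint 1: p + r = 8; constraint 2: s - q = -2. The remaining constraints are straightforward to verify.

Satisfiable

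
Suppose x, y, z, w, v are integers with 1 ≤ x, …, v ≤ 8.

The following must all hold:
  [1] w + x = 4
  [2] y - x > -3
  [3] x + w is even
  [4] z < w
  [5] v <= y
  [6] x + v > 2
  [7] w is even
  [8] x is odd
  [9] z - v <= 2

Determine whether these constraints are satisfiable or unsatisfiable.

Constraint 8 makes x odd and constraint 7 makes w even, so x + w must be odd. Constraint 3 says x + w is even — contradiction.

Unsatisfiable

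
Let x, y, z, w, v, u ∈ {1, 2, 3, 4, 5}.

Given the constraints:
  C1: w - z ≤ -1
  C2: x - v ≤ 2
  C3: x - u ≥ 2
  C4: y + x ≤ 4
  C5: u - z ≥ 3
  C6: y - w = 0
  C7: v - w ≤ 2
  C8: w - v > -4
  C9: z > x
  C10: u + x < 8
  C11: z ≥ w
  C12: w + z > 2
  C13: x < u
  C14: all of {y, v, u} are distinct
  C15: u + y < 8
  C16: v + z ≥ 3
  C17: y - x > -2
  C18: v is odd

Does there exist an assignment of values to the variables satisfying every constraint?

Constraints 1, 2, 3, 5, and 7 give u − z ≥ 3, z − w ≥ 1, w − v ≥ -2, v − x ≥ -2, x − u ≥ 2.
Adding all 5 inequalities: the left sides telescope to 0, and the right sides sum to 3 + 1 + (-2) + (-2) + 2 = 2. So 0 ≥ 2, which is false.

Unsatisfiable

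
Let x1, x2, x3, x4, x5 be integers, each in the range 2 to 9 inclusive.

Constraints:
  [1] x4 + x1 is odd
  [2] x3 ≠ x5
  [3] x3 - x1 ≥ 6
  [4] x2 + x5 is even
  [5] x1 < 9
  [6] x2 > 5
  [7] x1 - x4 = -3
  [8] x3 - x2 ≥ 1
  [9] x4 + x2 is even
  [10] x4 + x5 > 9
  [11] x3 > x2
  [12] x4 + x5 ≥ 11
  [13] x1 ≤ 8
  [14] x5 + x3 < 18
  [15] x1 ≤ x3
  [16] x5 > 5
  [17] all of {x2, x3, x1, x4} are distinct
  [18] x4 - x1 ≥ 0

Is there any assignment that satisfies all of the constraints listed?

Satisfiable

Try x1 = 2, x2 = 7, x3 = 9, x4 = 5, x5 = 7.
Check constraint 3: x3 - x1 = 7; constraint 7: x1 - x4 = -3. The remaining constraints are straightforward to verify.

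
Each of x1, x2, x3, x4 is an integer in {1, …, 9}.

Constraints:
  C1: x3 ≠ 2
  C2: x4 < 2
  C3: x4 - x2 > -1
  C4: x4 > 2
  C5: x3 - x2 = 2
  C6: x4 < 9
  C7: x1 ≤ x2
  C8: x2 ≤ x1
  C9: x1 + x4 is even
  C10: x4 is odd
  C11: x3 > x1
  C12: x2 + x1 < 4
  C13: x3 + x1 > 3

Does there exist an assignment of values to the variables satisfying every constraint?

From constraint 4: x4 ≥ 3. From constraint 2: x4 ≤ 1. But 1 < 3, so no value of x4 works.

Unsatisfiable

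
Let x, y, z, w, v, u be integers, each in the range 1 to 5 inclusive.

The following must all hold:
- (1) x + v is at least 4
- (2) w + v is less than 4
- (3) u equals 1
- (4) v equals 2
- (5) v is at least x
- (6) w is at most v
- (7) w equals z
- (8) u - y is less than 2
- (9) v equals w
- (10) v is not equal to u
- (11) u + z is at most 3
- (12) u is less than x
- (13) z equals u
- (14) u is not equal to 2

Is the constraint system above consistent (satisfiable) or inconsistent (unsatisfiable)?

Constraint 4 fixes v = 2 and constraint 3 fixes u = 1. Constraints 7, 9, and 13 give v = w = z = u, so v = u. But 2 ≠ 1 — contradiction.

Unsatisfiable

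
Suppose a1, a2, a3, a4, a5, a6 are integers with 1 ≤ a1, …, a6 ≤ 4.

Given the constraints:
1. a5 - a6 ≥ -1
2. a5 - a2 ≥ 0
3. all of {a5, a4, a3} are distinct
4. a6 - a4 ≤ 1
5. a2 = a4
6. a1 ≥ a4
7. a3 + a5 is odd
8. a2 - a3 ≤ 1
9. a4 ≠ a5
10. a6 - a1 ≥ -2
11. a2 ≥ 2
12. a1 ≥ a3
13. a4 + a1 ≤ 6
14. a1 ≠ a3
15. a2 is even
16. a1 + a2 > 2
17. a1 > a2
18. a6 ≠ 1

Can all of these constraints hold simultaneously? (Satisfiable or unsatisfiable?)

One satisfying assignment is a1 = 3, a2 = 2, a3 = 1, a4 = 2, a5 = 4, a6 = 3.
For the less obvious constraints — constraint 1: a5 - a6 = 1; constraint 2: a5 - a2 = 2 — and the others hold by inspection.

Satisfiable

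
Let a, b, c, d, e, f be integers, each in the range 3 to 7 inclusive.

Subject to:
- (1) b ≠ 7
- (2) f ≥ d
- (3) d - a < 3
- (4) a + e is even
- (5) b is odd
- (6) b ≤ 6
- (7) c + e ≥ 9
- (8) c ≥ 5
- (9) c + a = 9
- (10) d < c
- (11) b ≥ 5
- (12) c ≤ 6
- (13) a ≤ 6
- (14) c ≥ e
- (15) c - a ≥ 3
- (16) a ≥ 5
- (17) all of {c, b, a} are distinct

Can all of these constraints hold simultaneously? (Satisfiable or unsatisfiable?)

Unsatisfiable

Constraints 6, 8, 11, 12, 13, and 16 confine each of c, b, a to the 2 values {5, 6}.
Constraint 17 requires all 3 of them to be distinct, but only 2 values are available — impossible by the pigeonhole principle.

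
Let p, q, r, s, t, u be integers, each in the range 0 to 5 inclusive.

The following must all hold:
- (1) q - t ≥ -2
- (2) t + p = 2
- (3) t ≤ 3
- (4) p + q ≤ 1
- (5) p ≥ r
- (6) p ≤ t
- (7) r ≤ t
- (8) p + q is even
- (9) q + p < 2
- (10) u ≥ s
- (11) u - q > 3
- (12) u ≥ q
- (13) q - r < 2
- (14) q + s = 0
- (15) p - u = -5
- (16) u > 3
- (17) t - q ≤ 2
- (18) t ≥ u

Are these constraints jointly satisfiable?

From constraint 16: u ≥ 4. From constraints 3 and 18: u ≤ t and t ≤ 3, so u ≤ 3. But 3 < 4, so no value of u works.

Unsatisfiable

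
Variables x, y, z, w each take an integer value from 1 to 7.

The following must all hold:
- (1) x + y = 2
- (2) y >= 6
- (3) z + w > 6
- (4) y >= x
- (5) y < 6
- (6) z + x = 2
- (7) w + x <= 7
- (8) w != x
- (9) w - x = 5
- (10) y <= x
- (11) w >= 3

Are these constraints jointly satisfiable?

From constraint 11: w ≥ 3. From constraints 2 and 10: x ≥ y ≥ 6. Hence w + x ≥ 9. But constraint 7 requires w + x ≤ 7, and 7 < 9. Contradiction.

Unsatisfiable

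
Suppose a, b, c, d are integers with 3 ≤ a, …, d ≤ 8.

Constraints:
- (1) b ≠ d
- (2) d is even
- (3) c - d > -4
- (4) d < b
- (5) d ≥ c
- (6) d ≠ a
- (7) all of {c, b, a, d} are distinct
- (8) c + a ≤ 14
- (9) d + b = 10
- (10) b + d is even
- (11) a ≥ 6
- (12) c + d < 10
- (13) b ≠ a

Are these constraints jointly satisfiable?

Satisfiable

Take a = 8, b = 6, c = 3, d = 4. Then constraint 3: c - d = -1; constraint 8: c + a = 11; constraint 9: d + b = 10, and every other listed constraint is also met.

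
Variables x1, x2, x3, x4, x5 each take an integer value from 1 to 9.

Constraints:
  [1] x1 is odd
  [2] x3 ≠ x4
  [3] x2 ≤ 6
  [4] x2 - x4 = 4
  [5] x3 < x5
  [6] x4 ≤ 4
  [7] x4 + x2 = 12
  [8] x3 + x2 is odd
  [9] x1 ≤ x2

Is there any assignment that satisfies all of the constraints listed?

From constraint 6: x4 ≤ 4. From constraint 3: x2 ≤ 6. Hence x4 + x2 ≤ 10. But constraint 7 requires x4 + x2 = 12, and 12 > 10. Contradiction.

Unsatisfiable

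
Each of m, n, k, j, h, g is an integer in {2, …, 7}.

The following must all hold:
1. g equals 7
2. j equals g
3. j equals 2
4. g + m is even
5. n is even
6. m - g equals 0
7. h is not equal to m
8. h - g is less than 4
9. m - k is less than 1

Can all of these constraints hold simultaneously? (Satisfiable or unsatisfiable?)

Constraint 3 fixes j = 2 and constraint 1 fixes g = 7, but constraint 2 requires j = g. Since 2 ≠ 7, contradiction.

Unsatisfiable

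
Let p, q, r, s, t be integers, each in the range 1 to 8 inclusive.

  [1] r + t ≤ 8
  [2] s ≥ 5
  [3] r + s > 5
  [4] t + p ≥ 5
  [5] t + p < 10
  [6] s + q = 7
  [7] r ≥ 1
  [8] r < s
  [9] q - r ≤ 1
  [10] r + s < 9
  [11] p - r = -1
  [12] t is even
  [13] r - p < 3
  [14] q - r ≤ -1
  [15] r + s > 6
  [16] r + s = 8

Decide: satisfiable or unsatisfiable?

One satisfying assignment is p = 1, q = 1, r = 2, s = 6, t = 6.
For the less obvious constraints — constraint 1: r + t = 8; constraint 3: r + s = 8 — and the others hold by inspection.

Satisfiable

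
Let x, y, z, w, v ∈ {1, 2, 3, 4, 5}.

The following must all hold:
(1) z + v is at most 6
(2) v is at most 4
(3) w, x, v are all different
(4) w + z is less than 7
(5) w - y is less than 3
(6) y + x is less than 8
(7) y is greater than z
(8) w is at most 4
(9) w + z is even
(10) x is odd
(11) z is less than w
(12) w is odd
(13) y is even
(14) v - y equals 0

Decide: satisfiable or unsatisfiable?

Take x = 5, y = 2, z = 1, w = 3, v = 2. Then constraint 1: z + v = 3; constraint 4: w + z = 4; constraint 5: w - y = 1, and every other listed constraint is also met.

Satisfiable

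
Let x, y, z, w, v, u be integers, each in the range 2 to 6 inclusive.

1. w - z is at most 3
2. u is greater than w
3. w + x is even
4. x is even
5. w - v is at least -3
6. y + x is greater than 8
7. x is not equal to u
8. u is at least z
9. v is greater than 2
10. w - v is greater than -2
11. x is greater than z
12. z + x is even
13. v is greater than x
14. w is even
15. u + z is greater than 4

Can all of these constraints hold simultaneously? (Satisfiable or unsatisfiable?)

Take x = 4, y = 6, z = 2, w = 4, v = 5, u = 5. Then constraint 1: w - z = 2; constraint 5: w - v = -1, and every other listed constraint is also met.

Satisfiable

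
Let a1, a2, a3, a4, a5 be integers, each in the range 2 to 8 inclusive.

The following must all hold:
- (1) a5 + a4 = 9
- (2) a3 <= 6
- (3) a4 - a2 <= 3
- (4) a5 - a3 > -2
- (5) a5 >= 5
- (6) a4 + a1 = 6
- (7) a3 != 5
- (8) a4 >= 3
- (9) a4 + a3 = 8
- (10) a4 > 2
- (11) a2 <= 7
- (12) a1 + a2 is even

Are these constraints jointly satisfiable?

Satisfiable

Take a1 = 2, a2 = 2, a3 = 4, a4 = 4, a5 = 5. Then constraint 1: a5 + a4 = 9; constraint 3: a4 - a2 = 2, and every other listed constraint is also met.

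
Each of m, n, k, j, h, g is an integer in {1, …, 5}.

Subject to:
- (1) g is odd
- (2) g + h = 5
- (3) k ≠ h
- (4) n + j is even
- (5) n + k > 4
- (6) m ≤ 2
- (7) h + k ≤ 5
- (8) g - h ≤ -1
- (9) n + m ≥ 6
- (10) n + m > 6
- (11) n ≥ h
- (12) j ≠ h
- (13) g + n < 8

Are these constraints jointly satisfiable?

Try m = 2, n = 5, k = 1, j = 3, h = 4, g = 1.
Check constraint 2: g + h = 5; constraint 5: n + k = 6. The remaining constraints are straightforward to verify.

Satisfiable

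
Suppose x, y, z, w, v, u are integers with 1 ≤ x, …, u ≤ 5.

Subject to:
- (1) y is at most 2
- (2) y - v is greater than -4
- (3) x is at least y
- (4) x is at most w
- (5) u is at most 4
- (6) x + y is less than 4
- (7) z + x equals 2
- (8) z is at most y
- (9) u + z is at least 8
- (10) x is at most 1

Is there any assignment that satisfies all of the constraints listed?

From constraint 5: u ≤ 4. From constraints 1 and 8: z ≤ y ≤ 2. Hence u + z ≤ 6. But constraint 9 requires u + z ≥ 8, and 8 > 6. Contradiction.

Unsatisfiable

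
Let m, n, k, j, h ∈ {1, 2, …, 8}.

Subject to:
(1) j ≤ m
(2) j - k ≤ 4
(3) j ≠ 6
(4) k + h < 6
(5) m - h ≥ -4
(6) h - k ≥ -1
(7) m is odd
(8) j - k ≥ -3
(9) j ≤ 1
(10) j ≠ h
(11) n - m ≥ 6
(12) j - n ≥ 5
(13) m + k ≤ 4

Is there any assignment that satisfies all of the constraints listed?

Constraints 2, 5, 6, 11, and 12 give k − j ≥ -4, j − n ≥ 5, n − m ≥ 6, m − h ≥ -4, h − k ≥ -1.
Adding all 5 inequalities: the left sides telescope to 0, and the right sides sum to (-4) + 5 + 6 + (-4) + (-1) = 2. So 0 ≥ 2, which is false.

Unsatisfiable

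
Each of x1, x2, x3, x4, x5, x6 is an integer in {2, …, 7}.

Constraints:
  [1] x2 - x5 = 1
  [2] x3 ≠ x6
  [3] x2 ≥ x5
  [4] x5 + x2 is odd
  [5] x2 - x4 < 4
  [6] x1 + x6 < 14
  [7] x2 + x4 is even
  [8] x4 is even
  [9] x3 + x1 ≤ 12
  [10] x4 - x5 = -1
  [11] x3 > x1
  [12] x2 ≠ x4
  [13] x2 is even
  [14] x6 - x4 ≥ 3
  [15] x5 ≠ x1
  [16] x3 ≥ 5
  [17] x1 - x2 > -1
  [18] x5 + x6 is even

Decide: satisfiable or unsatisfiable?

One satisfying assignment is x1 = 5, x2 = 4, x3 = 6, x4 = 2, x5 = 3, x6 = 7.
For the less obvious constraints — constraint 1: x2 - x5 = 1; constraint 5: x2 - x4 = 2; constraint 6: x1 + x6 = 12 — and the others hold by inspection.

Satisfiable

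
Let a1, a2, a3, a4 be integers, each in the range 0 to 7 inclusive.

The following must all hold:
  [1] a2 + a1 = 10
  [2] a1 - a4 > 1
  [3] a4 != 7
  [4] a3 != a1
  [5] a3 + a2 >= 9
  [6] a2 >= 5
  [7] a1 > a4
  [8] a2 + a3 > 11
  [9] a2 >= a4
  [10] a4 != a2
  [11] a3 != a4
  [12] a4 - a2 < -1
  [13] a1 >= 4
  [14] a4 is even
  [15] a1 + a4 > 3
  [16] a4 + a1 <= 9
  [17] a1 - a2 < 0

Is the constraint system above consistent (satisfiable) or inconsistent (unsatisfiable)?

Satisfiable

Take a1 = 4, a2 = 6, a3 = 6, a4 = 2. Then constraint 1: a2 + a1 = 10; constraint 2: a1 - a4 = 2, and every other listed constraint is also met.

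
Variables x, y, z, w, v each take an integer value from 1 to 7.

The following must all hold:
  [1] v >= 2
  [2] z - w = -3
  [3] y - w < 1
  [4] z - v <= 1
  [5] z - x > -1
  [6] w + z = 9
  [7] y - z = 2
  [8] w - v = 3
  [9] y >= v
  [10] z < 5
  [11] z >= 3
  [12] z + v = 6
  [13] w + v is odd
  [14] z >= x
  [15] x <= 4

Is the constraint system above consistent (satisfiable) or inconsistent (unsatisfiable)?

One satisfying assignment is x = 3, y = 5, z = 3, w = 6, v = 3.
For the less obvious constraints — constraint 2: z - w = -3; constraint 3: y - w = -1 — and the others hold by inspection.

Satisfiable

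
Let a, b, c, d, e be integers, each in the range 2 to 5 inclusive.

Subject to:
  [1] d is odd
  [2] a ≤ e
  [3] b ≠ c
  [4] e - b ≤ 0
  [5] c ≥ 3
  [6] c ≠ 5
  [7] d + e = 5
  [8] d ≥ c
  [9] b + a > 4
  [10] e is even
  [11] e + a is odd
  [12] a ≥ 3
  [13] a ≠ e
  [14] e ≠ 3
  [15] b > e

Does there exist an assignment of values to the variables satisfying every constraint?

Unsatisfiable

From constraints 5 and 8: d ≥ c ≥ 3. From constraints 2 and 12: e ≥ a ≥ 3. Hence d + e ≥ 6. But constraint 7 requires d + e = 5, and 5 < 6. Contradiction.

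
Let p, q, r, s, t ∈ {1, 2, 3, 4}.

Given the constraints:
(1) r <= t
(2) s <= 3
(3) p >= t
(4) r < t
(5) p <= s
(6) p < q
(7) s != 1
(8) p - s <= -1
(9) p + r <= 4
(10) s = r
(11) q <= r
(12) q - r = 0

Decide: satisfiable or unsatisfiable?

Constraints 3, 4, 6, and 11 give t ≤ p, p < q, q ≤ r, r < t. Chaining: t ≤ p < q ≤ r < t, which forces t < t — impossible.

Unsatisfiable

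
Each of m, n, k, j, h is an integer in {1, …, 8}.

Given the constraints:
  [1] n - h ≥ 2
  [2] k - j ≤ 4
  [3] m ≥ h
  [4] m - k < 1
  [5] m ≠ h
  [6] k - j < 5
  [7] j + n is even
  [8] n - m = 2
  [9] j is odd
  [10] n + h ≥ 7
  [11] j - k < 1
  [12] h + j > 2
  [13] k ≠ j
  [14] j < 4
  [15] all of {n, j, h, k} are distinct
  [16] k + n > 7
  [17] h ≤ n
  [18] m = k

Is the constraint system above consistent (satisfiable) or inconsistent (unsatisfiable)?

Setting (m, n, k, j, h) = (3, 5, 3, 1, 2) satisfies everything: constraint 1: n - h = 3; constraint 2: k - j = 2; constraint 4: m - k = 0, and the others follow.

Satisfiable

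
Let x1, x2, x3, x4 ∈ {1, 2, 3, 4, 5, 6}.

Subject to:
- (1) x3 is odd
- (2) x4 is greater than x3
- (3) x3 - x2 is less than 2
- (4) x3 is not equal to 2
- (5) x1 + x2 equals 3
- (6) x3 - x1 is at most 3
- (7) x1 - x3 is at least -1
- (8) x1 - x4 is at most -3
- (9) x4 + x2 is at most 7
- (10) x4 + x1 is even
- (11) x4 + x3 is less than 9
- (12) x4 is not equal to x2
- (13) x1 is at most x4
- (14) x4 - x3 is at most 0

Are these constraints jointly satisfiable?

Unsatisfiable

Constraints 7, 8, and 14 give x3 − x4 ≥ 0, x4 − x1 ≥ 3, x1 − x3 ≥ -1.
Adding all 3 inequalities: the left sides telescope to 0, and the right sides sum to 0 + 3 + (-1) = 2. So 0 ≥ 2, which is false.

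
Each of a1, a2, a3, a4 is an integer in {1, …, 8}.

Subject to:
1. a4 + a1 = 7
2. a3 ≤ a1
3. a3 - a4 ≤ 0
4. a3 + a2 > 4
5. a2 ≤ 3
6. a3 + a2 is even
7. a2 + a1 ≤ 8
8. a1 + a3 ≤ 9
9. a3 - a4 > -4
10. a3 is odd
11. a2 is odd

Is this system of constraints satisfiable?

Satisfiable

Take a1 = 3, a2 = 3, a3 = 3, a4 = 4. Then constraint 1: a4 + a1 = 7; constraint 3: a3 - a4 = -1; constraint 4: a3 + a2 = 6, and every other listed constraint is also met.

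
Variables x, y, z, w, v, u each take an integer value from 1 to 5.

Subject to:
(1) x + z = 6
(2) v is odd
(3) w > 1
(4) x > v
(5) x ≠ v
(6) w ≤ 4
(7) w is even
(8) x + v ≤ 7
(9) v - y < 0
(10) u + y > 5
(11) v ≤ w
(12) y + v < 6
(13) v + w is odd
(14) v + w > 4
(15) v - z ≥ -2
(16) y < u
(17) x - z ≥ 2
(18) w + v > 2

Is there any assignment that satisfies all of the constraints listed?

Try x = 5, y = 2, z = 1, w = 4, v = 1, u = 5.
Check constraint 1: x + z = 6; constraint 8: x + v = 6; constraint 9: v - y = -1. The remaining constraints are straightforward to verify.

Satisfiable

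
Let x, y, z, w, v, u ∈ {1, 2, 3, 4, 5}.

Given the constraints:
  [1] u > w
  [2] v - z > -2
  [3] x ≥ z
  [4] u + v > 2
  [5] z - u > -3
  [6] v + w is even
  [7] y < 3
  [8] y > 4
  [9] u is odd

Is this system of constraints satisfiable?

Unsatisfiable

From constraint 8: y ≥ 5. From constraint 7: y ≤ 2. But 2 < 5, so no value of y works.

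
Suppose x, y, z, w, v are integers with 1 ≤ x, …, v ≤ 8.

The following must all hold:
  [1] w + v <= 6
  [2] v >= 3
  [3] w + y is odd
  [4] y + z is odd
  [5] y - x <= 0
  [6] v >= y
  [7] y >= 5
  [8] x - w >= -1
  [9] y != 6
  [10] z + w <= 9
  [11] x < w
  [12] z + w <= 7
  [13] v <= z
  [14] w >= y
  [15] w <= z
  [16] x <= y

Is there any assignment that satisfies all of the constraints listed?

From constraints 2 and 13: z ≥ v ≥ 3. From constraints 7 and 14: w ≥ y ≥ 5. Hence z + w ≥ 8. But constraint 12 requires z + w ≤ 7, and 7 < 8. Contradiction.

Unsatisfiable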